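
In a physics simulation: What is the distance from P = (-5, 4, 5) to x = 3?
d = |1(-5) + 0(4) + 0(5) - (3)| / √(1² + 0² + 0²) = 8/√1 = 8.0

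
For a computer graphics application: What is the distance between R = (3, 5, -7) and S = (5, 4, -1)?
d = √[(2)² + (-1)² + (6)²] = √41 = 6.403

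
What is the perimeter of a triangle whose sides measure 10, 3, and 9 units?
Perimeter = sum of all sides
Perimeter = 10 + 3 + 9
Perimeter = 22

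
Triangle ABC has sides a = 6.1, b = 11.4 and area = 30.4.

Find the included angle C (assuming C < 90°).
Area = ½ab·sin(C)  →  sin(C) = 2·Area/(ab)
sin(C) = 2·30.4/(6.1·11.4) = 0.874317
C = arcsin(0.874317) = 60.96°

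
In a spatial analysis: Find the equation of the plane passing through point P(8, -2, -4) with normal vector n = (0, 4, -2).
d = n·P = (0)(8) + (4)(-2) + (-2)(-4) = 0
Plane: 4y - 2z = 0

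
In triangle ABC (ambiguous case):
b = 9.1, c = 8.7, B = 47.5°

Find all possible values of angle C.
sin(C)/c = sin(B)/b  →  sin(C) = c·sin(B)/b = 8.7·sin(47.5°)/9.1 = 0.704870
C₁ = arcsin(0.704870) = 44.82°,  C₂ = 180° - C₁ = 135.18°
Check C₂: A = 180° - 47.5° - 135.18° = -2.68° ≤ 0, rejected
C = 44.82° (one solution)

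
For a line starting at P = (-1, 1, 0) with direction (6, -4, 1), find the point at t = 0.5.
P(0.5) = (-1 + 6(0.5), 1 + (-4)(0.5), 0 + 1(0.5)) = (2, -1, 0.5)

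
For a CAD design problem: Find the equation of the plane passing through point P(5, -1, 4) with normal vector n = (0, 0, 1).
d = n·P = (0)(5) + (0)(-1) + (1)(4) = 4
Plane: z = 4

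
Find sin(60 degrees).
sin(60 degrees) = sqrt(3)/2
Decimal approximation: 0.866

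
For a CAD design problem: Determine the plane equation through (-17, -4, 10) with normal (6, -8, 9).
d = n·P = (6)(-17) + (-8)(-4) + (9)(10) = 20
Plane: 6x - 8y + 9z = 20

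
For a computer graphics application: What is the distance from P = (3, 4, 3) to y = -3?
d = |0(3) + 1(4) + 0(3) - (-3)| / √(0² + 1² + 0²) = 7/√1 = 7.0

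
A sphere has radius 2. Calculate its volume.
Volume = (4/3) * pi * r³
Volume = (4/3) * pi * 2³
Volume = (4/3) * pi * 8
Volume = 33.51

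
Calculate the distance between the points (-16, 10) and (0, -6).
Using the distance formula: d = sqrt((x₂-x₁)² + (y₂-y₁)²)
dx = 0 - (-16) = 16
dy = (-6) - 10 = -16
d = sqrt(16² + (-16)²) = sqrt(256 + 256) = sqrt(512) = 22.63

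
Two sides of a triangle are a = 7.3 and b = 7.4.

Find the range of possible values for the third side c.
By the triangle inequality: |a - b| < c < a + b
|7.3 - 7.4| < c < 7.3 + 7.4
0.1 < c < 14.7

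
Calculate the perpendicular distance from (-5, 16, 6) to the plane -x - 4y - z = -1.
d = |(-1)(-5) + (-4)(16) + (-1)(6) - (-1)| / √((-1)² + (-4)² + (-1)²) = 64/√18 = 15.08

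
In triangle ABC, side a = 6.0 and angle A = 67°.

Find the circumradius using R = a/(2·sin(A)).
R = a/(2·sin(A)) = 6.0/(2·sin(67°))
R = 6.0/(2·0.920505) = 6.0/1.841010 = 3.259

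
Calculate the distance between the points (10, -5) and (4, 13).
Using the distance formula: d = sqrt((x₂-x₁)² + (y₂-y₁)²)
dx = 4 - 10 = -6
dy = 13 - (-5) = 18
d = sqrt((-6)² + 18²) = sqrt(36 + 324) = sqrt(360) = 18.97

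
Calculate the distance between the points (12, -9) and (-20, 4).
Using the distance formula: d = sqrt((x₂-x₁)² + (y₂-y₁)²)
dx = (-20) - 12 = -32
dy = 4 - (-9) = 13
d = sqrt((-32)² + 13²) = sqrt(1024 + 169) = sqrt(1193) = 34.54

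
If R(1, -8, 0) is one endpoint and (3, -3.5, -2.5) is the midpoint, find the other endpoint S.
S = (2×3 - 1, 2×(-3.5) - (-8), 2×(-2.5) - 0) = (5, 1, -5)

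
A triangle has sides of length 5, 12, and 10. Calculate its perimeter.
Perimeter = sum of all sides
Perimeter = 5 + 12 + 10
Perimeter = 27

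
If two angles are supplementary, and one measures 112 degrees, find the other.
Supplementary angles sum to 180 degrees.
Other angle = 180 - 112
Other angle = 68 degrees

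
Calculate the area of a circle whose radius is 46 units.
Area = pi * r²
Area = pi * 46²
Area = pi * 2116
Area = 6647.61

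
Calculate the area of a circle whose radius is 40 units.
Area = pi * r²
Area = pi * 40²
Area = pi * 1600
Area = 5026.55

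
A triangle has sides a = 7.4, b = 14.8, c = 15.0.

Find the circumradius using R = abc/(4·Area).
s = (a+b+c)/2 = 18.6
Area = √(s(s-a)(s-b)(s-c)) = √(18.6·11.2·3.8·3.6) = 53.3837
R = abc/(4·Area) = (7.4·14.8·15.0)/(4·53.3837) = 1642.8/213.5348 = 7.693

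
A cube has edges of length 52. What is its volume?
Volume = s³
Volume = 52³
Volume = 140608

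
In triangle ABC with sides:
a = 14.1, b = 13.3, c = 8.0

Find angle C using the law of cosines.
cos(C) = (a² + b² - c²)/(2ab)
cos(C) = (14.1² + 13.3² - 8.0²)/(2·14.1·13.3) = 311.7/375.06 = 0.831067
C = arccos(0.831067) = 33.79°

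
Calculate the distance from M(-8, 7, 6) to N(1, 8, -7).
d = √[(9)² + (1)² + (-13)²] = √251 = 15.84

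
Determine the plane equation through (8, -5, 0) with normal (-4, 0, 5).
d = n·P = (-4)(8) + (0)(-5) + (5)(0) = -32
Plane: -4x + 5z = -32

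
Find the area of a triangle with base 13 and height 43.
Area = (1/2) * base * height
Area = (1/2) * 13 * 43
Area = 279.50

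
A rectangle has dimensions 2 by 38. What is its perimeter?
Perimeter = 2 * (length + width)
Perimeter = 2 * (2 + 38)
Perimeter = 2 * 40
Perimeter = 80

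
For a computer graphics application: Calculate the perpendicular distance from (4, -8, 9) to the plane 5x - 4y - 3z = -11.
d = |5(4) + (-4)(-8) + (-3)(9) - (-11)| / √(5² + (-4)² + (-3)²) = 36/√50 = 5.091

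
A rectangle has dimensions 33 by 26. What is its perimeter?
Perimeter = 2 * (length + width)
Perimeter = 2 * (33 + 26)
Perimeter = 2 * 59
Perimeter = 118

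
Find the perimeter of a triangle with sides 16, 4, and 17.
Perimeter = sum of all sides
Perimeter = 16 + 4 + 17
Perimeter = 37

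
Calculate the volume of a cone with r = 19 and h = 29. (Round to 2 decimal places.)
Volume = (1/3) * pi * r² * h
Volume = (1/3) * pi * 19² * 29
Volume = (1/3) * pi * 361 * 29
Volume = (1/3) * pi * 10469
Volume = 10963.11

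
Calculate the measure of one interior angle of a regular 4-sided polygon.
Interior angle of a regular n-gon = (n-2)*180/n
Interior angle = (4-2)*180/4
Interior angle = 2*180/4
Interior angle = 360/4
Interior angle = 90 degrees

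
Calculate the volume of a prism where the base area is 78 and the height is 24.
Volume = base area * height
Volume = 78 * 24
Volume = 1872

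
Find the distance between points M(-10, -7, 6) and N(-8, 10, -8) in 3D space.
d = √[(2)² + (17)² + (-14)²] = √489 = 22.11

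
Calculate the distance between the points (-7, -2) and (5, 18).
Using the distance formula: d = sqrt((x₂-x₁)² + (y₂-y₁)²)
dx = 5 - (-7) = 12
dy = 18 - (-2) = 20
d = sqrt(12² + 20²) = sqrt(144 + 400) = sqrt(544) = 23.32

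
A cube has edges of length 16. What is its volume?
Volume = s³
Volume = 16³
Volume = 4096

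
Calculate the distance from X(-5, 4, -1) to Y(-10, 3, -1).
d = √[(-5)² + (-1)² + (0)²] = √26 = 5.099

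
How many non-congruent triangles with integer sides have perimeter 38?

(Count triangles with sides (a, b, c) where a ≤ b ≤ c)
With a ≤ b ≤ c and a + b + c = 38, the triangle inequality a + b > c gives c < 38/2, so c ≤ 18.
Iterate a from 1 to ⌊p/3⌋ = 12; for each a, b ranges from a to ⌊(p−a)/2⌋ with c = p − a − b, keeping only c ≥ b.
Triples: (2, 18, 18), (3, 17, 18), (4, 16, 18), …
Count = 30 triangles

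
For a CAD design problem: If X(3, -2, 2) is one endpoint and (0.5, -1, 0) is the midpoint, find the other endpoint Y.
Y = (2×0.5 - 3, 2×(-1) - (-2), 2×0 - 2) = (-2, 0, -2)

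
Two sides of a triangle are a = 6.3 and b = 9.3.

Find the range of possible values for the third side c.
By the triangle inequality: |a - b| < c < a + b
|6.3 - 9.3| < c < 6.3 + 9.3
3 < c < 15.6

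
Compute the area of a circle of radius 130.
Area = pi * r²
Area = pi * 130²
Area = pi * 16900
Area = 53092.92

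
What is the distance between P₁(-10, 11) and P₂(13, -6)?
Using the distance formula: d = sqrt((x₂-x₁)² + (y₂-y₁)²)
dx = 13 - (-10) = 23
dy = (-6) - 11 = -17
d = sqrt(23² + (-17)²) = sqrt(529 + 289) = sqrt(818) = 28.60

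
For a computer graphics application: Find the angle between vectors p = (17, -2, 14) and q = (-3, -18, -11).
p·q = -169, |p|² = 489, |q|² = 454
cos θ = -169/√222006 ≈ -0.3587
θ ≈ 111.0°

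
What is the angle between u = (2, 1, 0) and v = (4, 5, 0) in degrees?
u·v = 13, |u|² = 5, |v|² = 41
cos θ = 13/√205 ≈ 0.908
θ ≈ 24.78°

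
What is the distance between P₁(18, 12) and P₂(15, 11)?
Using the distance formula: d = sqrt((x₂-x₁)² + (y₂-y₁)²)
dx = 15 - 18 = -3
dy = 11 - 12 = -1
d = sqrt((-3)² + (-1)²) = sqrt(9 + 1) = sqrt(10) = 3.16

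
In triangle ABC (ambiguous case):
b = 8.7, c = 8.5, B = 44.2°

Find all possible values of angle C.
sin(C)/c = sin(B)/b  →  sin(C) = c·sin(B)/b = 8.5·sin(44.2°)/8.7 = 0.681138
C₁ = arcsin(0.681138) = 42.93°,  C₂ = 180° - C₁ = 137.07°
Check C₂: A = 180° - 44.2° - 137.07° = -1.27° ≤ 0, rejected
C = 42.93° (one solution)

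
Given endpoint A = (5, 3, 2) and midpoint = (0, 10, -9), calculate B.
B = (2×0 - 5, 2×10 - 3, 2×(-9) - 2) = (-5, 17, -20)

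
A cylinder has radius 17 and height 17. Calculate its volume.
Volume = pi * r² * h
Volume = pi * 17² * 17
Volume = pi * 289 * 17
Volume = pi * 4913
Volume = 15434.64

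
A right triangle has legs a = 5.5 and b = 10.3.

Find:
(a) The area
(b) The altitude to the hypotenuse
(a) Area = ½ab = ½·5.5·10.3 = 28.325
(b) Hypotenuse c = √(5.5² + 10.3²) = √136.34 = 11.6765
    Area = ½·c·h_c  →  h_c = 2·Area/c = 2·28.325/11.6765 = 4.852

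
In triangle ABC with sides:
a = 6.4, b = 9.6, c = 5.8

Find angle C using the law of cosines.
cos(C) = (a² + b² - c²)/(2ab)
cos(C) = (6.4² + 9.6² - 5.8²)/(2·6.4·9.6) = 99.48/122.88 = 0.809570
C = arccos(0.809570) = 35.95°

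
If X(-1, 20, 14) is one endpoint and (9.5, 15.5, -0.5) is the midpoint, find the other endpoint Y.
Y = (2×9.5 - (-1), 2×15.5 - 20, 2×(-0.5) - 14) = (20, 11, -15)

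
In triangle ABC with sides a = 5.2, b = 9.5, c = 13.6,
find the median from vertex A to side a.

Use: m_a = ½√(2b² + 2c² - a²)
m_a = ½√(2·9.5² + 2·13.6² - 5.2²)
m_a = ½√(180.5 + 369.92 - 27.04) = ½√523.38 = 11.44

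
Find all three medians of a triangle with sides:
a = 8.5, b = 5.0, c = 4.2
Using m_x = ½√(2y² + 2z² - x²):
m_a = ½√(2·5.0² + 2·4.2² - 8.5²) = ½√13.03 = 1.805
m_b = ½√(2·8.5² + 2·4.2² - 5.0²) = ½√154.78 = 6.221
m_c = ½√(2·8.5² + 2·5.0² - 4.2²) = ½√176.86 = 6.649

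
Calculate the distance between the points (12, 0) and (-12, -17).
Using the distance formula: d = sqrt((x₂-x₁)² + (y₂-y₁)²)
dx = (-12) - 12 = -24
dy = (-17) - 0 = -17
d = sqrt((-24)² + (-17)²) = sqrt(576 + 289) = sqrt(865) = 29.41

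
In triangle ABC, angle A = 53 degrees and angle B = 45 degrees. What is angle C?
Sum of angles in a triangle = 180 degrees
Third angle = 180 - 53 - 45
Third angle = 82 degrees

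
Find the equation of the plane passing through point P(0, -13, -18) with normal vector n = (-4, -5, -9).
d = n·P = (-4)(0) + (-5)(-13) + (-9)(-18) = 227
Plane: -4x - 5y - 9z = 227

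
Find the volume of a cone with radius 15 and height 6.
Volume = (1/3) * pi * r² * h
Volume = (1/3) * pi * 15² * 6
Volume = (1/3) * pi * 225 * 6
Volume = (1/3) * pi * 1350
Volume = 1413.72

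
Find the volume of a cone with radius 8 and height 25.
Volume = (1/3) * pi * r² * h
Volume = (1/3) * pi * 8² * 25
Volume = (1/3) * pi * 64 * 25
Volume = (1/3) * pi * 1600
Volume = 1675.52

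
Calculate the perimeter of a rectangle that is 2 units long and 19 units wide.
Perimeter = 2 * (length + width)
Perimeter = 2 * (2 + 19)
Perimeter = 2 * 21
Perimeter = 42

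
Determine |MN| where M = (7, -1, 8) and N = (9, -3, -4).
d = √[(2)² + (-2)² + (-12)²] = √152 = 12.33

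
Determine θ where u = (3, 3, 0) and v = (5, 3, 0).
u·v = 24, |u|² = 18, |v|² = 34
cos θ = 24/√612 ≈ 0.9701
θ ≈ 14.04°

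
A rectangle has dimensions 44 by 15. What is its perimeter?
Perimeter = 2 * (length + width)
Perimeter = 2 * (44 + 15)
Perimeter = 2 * 59
Perimeter = 118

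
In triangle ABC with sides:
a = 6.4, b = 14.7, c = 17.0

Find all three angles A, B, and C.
By the law of cosines:
cos(A) = (b² + c² - a²)/(2bc) = 0.928631  →  A = 21.78°
cos(B) = (a² + c² - b²)/(2ac) = 0.523300  →  B = 58.45°
cos(C) = (a² + b² - c²)/(2ab) = -0.169802  →  C = 99.78°
Check: A + B + C = 180.0° ✓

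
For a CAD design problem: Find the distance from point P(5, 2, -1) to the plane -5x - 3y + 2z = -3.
d = |(-5)(5) + (-3)(2) + 2(-1) - (-3)| / √((-5)² + (-3)² + 2²) = 30/√38 = 4.867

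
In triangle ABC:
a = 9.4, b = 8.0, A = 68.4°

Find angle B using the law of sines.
sin(B)/b = sin(A)/a
sin(B) = b·sin(A)/a = 8.0·sin(68.4°)/9.4 = 0.791299
B = arcsin(0.791299) = 52.31°  (b ≤ a, so B ≤ A and the acute solution is unique)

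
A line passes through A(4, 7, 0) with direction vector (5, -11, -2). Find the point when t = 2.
P(2) = (4 + 5(2), 7 + (-11)(2), 0 + (-2)(2)) = (14, -15, -4)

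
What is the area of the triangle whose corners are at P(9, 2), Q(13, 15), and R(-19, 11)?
Using the coordinate formula: Area = (1/2)|x₁(y₂-y₃) + x₂(y₃-y₁) + x₃(y₁-y₂)|
Area = (1/2)|9(15-11) + 13(11-2) + (-19)(2-15)|
Area = (1/2)|9*4 + 13*9 + (-19)*(-13)|
Area = (1/2)|36 + 117 + 247|
Area = (1/2)*400 = 200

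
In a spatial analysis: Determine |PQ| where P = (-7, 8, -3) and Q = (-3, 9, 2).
d = √[(4)² + (1)² + (5)²] = √42 = 6.481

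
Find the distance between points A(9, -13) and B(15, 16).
Using the distance formula: d = sqrt((x₂-x₁)² + (y₂-y₁)²)
dx = 15 - 9 = 6
dy = 16 - (-13) = 29
d = sqrt(6² + 29²) = sqrt(36 + 841) = sqrt(877) = 29.61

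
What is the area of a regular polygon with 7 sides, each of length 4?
For a regular 7-gon with side length s = 4:
Apothem a = s / (2*tan(pi/7)) = 4 / (2*tan(pi/7)) ≈ 4.153
Perimeter P = 7 * 4 = 28
Area = (1/2) * P * a = (1/2) * 28 * 4.153 = 58.14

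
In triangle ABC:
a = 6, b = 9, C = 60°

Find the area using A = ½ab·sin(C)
A = ½·6·9·sin(60°) = ½·54·0.866025 = 23.38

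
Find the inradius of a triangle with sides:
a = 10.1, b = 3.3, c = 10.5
s = (a+b+c)/2 = (10.1+3.3+10.5)/2 = 11.95
Area = √(s(s-a)(s-b)(s-c)) = √(11.95·1.85·8.65·1.45) = 16.6518
r = Area/s = 16.6518/11.95 = 1.393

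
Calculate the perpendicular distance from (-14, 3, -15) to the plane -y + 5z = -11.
d = |0(-14) + (-1)(3) + 5(-15) - (-11)| / √(0² + (-1)² + 5²) = 67/√26 = 13.14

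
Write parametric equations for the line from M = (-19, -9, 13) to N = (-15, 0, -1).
Direction vector d = N - M = (4, 9, -14)
x = -19 + 4t, y = -9 + 9t, z = 13 - 14t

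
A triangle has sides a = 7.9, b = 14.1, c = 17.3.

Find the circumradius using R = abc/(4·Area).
s = (a+b+c)/2 = 19.65
Area = √(s(s-a)(s-b)(s-c)) = √(19.65·11.75·5.55·2.35) = 54.8758
R = abc/(4·Area) = (7.9·14.1·17.3)/(4·54.8758) = 1927.047/219.5032 = 8.779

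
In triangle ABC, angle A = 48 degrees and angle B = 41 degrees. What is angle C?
Sum of angles in a triangle = 180 degrees
Third angle = 180 - 48 - 41
Third angle = 91 degrees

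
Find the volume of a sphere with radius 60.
Volume = (4/3) * pi * r³
Volume = (4/3) * pi * 60³
Volume = (4/3) * pi * 216000
Volume = 904778.68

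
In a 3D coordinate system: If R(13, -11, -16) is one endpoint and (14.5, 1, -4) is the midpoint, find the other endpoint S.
S = (2×14.5 - 13, 2×1 - (-11), 2×(-4) - (-16)) = (16, 13, 8)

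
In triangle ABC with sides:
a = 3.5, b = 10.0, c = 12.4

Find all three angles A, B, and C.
By the law of cosines:
cos(A) = (b² + c² - a²)/(2bc) = 0.973831  →  A = 13.14°
cos(B) = (a² + c² - b²)/(2ac) = 0.760484  →  B = 40.49°
cos(C) = (a² + b² - c²)/(2ab) = -0.593000  →  C = 126.4°
Check: A + B + C = 180.0° ✓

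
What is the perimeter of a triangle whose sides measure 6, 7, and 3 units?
Perimeter = sum of all sides
Perimeter = 6 + 7 + 3
Perimeter = 16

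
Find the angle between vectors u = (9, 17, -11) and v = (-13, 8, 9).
u·v = -80, |u|² = 491, |v|² = 314
cos θ = -80/√154174 ≈ -0.2037
θ ≈ 101.8°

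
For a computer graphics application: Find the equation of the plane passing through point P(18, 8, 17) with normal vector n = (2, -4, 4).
d = n·P = (2)(18) + (-4)(8) + (4)(17) = 72
Plane: 2x - 4y + 4z = 72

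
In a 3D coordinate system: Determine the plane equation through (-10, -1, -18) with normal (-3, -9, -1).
d = n·P = (-3)(-10) + (-9)(-1) + (-1)(-18) = 57
Plane: -3x - 9y - z = 57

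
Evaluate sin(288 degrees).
sin(288 degrees) = -0.9511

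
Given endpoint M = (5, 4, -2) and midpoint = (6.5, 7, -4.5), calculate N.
N = (2×6.5 - 5, 2×7 - 4, 2×(-4.5) - (-2)) = (8, 10, -7)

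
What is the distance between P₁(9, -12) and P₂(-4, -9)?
Using the distance formula: d = sqrt((x₂-x₁)² + (y₂-y₁)²)
dx = (-4) - 9 = -13
dy = (-9) - (-12) = 3
d = sqrt((-13)² + 3²) = sqrt(169 + 9) = sqrt(178) = 13.34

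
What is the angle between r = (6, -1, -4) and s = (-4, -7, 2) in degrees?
r·s = -25, |r|² = 53, |s|² = 69
cos θ = -25/√3657 ≈ -0.4134
θ ≈ 114.4°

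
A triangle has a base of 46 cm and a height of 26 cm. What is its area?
Area = (1/2) * base * height
Area = (1/2) * 46 * 26
Area = 598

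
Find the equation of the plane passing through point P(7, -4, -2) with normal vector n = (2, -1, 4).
d = n·P = (2)(7) + (-1)(-4) + (4)(-2) = 10
Plane: 2x - y + 4z = 10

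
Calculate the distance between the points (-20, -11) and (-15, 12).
Using the distance formula: d = sqrt((x₂-x₁)² + (y₂-y₁)²)
dx = (-15) - (-20) = 5
dy = 12 - (-11) = 23
d = sqrt(5² + 23²) = sqrt(25 + 529) = sqrt(554) = 23.54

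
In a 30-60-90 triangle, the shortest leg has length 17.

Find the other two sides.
Long leg = 17√3 = 29.44, Hypotenuse = 34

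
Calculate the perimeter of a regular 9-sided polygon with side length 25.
Perimeter = number of sides * side length
Perimeter = 9 * 25
Perimeter = 225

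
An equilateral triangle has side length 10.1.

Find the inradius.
For an equilateral triangle, r = s/(2√3) where s is the side.
r = 10.1/(2√3) = 10.1/3.464102 = 2.916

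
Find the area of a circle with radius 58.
Area = pi * r²
Area = pi * 58²
Area = pi * 3364
Area = 10568.32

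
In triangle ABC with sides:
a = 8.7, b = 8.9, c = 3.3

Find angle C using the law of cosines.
cos(C) = (a² + b² - c²)/(2ab)
cos(C) = (8.7² + 8.9² - 3.3²)/(2·8.7·8.9) = 144.01/154.86 = 0.929937
C = arccos(0.929937) = 21.58°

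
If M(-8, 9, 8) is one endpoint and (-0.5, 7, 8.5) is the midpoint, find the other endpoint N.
N = (2×(-0.5) - (-8), 2×7 - 9, 2×8.5 - 8) = (7, 5, 9)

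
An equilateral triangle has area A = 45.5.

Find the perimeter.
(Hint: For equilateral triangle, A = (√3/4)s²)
A = (√3/4)s²  →  s² = 4A/√3 = 4·45.5/√3 = 105.078
s = 10.2507
Perimeter = 3s = 30.75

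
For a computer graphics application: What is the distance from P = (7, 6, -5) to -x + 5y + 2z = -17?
d = |(-1)(7) + 5(6) + 2(-5) - (-17)| / √((-1)² + 5² + 2²) = 30/√30 = 5.477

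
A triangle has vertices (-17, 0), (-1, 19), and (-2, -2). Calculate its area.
Using the coordinate formula: Area = (1/2)|x₁(y₂-y₃) + x₂(y₃-y₁) + x₃(y₁-y₂)|
Area = (1/2)|(-17)(19-(-2)) + (-1)((-2)-0) + (-2)(0-19)|
Area = (1/2)|(-17)*21 + (-1)*(-2) + (-2)*(-19)|
Area = (1/2)|(-357) + 2 + 38|
Area = (1/2)*317 = 158.50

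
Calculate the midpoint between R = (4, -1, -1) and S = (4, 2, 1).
Midpoint = ((4+4)/2, (-1+2)/2, (-1+1)/2) = (4, 0.5, 0)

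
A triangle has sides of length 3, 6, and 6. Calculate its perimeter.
Perimeter = sum of all sides
Perimeter = 3 + 6 + 6
Perimeter = 15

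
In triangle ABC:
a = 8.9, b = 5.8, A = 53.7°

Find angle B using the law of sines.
sin(B)/b = sin(A)/a
sin(B) = b·sin(A)/a = 5.8·sin(53.7°)/8.9 = 0.525212
B = arcsin(0.525212) = 31.68°  (b ≤ a, so B ≤ A and the acute solution is unique)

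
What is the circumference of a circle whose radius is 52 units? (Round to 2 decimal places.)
Circumference = 2 * pi * r
Circumference = 2 * pi * 52
Circumference = 326.73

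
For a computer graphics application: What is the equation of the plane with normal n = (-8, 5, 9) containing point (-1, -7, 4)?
d = n·P = (-8)(-1) + (5)(-7) + (9)(4) = 9
Plane: -8x + 5y + 9z = 9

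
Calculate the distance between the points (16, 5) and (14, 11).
Using the distance formula: d = sqrt((x₂-x₁)² + (y₂-y₁)²)
dx = 14 - 16 = -2
dy = 11 - 5 = 6
d = sqrt((-2)² + 6²) = sqrt(4 + 36) = sqrt(40) = 6.32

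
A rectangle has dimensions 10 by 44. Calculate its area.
Area = length * width
Area = 10 * 44
Area = 440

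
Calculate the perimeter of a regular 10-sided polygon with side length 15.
Perimeter = number of sides * side length
Perimeter = 10 * 15
Perimeter = 150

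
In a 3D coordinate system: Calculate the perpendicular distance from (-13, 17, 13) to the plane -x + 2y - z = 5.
d = |(-1)(-13) + 2(17) + (-1)(13) - (5)| / √((-1)² + 2² + (-1)²) = 29/√6 = 11.84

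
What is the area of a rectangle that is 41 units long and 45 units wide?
Area = length * width
Area = 41 * 45
Area = 1845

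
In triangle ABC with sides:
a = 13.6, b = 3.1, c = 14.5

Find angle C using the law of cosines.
cos(C) = (a² + b² - c²)/(2ab)
cos(C) = (13.6² + 3.1² - 14.5²)/(2·13.6·3.1) = -15.68/84.32 = -0.185958
C = arccos(-0.185958) = 100.7°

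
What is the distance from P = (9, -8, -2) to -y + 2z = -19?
d = |0(9) + (-1)(-8) + 2(-2) - (-19)| / √(0² + (-1)² + 2²) = 23/√5 = 10.29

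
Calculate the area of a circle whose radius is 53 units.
Area = pi * r²
Area = pi * 53²
Area = pi * 2809
Area = 8824.73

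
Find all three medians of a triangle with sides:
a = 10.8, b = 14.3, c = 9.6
Using m_x = ½√(2y² + 2z² - x²):
m_a = ½√(2·14.3² + 2·9.6² - 10.8²) = ½√476.66 = 10.92
m_b = ½√(2·10.8² + 2·9.6² - 14.3²) = ½√213.11 = 7.299
m_c = ½√(2·10.8² + 2·14.3² - 9.6²) = ½√550.1 = 11.73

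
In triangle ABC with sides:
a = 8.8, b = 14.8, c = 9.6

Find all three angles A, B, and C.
By the law of cosines:
cos(A) = (b² + c² - a²)/(2bc) = 0.822635  →  A = 34.65°
cos(B) = (a² + c² - b²)/(2ac) = -0.292614  →  B = 107°
cos(C) = (a² + b² - c²)/(2ab) = 0.784398  →  C = 38.33°
Check: A + B + C = 180.0° ✓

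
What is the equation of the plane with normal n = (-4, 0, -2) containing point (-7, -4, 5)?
d = n·P = (-4)(-7) + (0)(-4) + (-2)(5) = 18
Plane: -4x - 2z = 18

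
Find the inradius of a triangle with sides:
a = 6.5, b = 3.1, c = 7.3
s = (a+b+c)/2 = (6.5+3.1+7.3)/2 = 8.45
Area = √(s(s-a)(s-b)(s-c)) = √(8.45·1.95·5.35·1.15) = 10.0687
r = Area/s = 10.0687/8.45 = 1.192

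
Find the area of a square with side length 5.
Area = s²
Area = 5²
Area = 25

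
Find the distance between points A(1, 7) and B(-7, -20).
Using the distance formula: d = sqrt((x₂-x₁)² + (y₂-y₁)²)
dx = (-7) - 1 = -8
dy = (-20) - 7 = -27
d = sqrt((-8)² + (-27)²) = sqrt(64 + 729) = sqrt(793) = 28.16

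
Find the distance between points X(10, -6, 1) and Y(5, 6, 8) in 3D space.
d = √[(-5)² + (12)² + (7)²] = √218 = 14.76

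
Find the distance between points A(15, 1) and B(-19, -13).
Using the distance formula: d = sqrt((x₂-x₁)² + (y₂-y₁)²)
dx = (-19) - 15 = -34
dy = (-13) - 1 = -14
d = sqrt((-34)² + (-14)²) = sqrt(1156 + 196) = sqrt(1352) = 36.77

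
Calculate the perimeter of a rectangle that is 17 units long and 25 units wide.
Perimeter = 2 * (length + width)
Perimeter = 2 * (17 + 25)
Perimeter = 2 * 42
Perimeter = 84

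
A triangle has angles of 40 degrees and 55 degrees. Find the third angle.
Sum of angles in a triangle = 180 degrees
Third angle = 180 - 40 - 55
Third angle = 85 degrees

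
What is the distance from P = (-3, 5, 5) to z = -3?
d = |0(-3) + 0(5) + 1(5) - (-3)| / √(0² + 0² + 1²) = 8/√1 = 8.0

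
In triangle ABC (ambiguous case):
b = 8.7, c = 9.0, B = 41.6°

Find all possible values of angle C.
sin(C)/c = sin(B)/b  →  sin(C) = c·sin(B)/b = 9.0·sin(41.6°)/8.7 = 0.686820
C₁ = arcsin(0.686820) = 43.38°,  C₂ = 180° - C₁ = 136.62°
Check C₂: A = 180° - 41.6° - 136.62° = 1.78° > 0 ✓
C = 43.38° or C = 136.62° (two solutions)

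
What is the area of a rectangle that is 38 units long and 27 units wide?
Area = length * width
Area = 38 * 27
Area = 1026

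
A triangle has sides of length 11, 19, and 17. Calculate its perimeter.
Perimeter = sum of all sides
Perimeter = 11 + 19 + 17
Perimeter = 47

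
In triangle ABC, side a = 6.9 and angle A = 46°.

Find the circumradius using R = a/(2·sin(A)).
R = a/(2·sin(A)) = 6.9/(2·sin(46°))
R = 6.9/(2·0.719340) = 6.9/1.438680 = 4.796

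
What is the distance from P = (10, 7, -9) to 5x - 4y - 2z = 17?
d = |5(10) + (-4)(7) + (-2)(-9) - (17)| / √(5² + (-4)² + (-2)²) = 23/√45 = 3.429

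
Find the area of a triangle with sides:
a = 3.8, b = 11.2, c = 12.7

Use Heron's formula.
s = (a+b+c)/2 = (3.8+11.2+12.7)/2 = 13.85
A = √(s(s-a)(s-b)(s-c)) = √(13.85·10.05·2.65·1.15)
A = √424.189 = 20.6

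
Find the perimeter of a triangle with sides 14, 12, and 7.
Perimeter = sum of all sides
Perimeter = 14 + 12 + 7
Perimeter = 33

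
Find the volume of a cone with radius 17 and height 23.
Volume = (1/3) * pi * r² * h
Volume = (1/3) * pi * 17² * 23
Volume = (1/3) * pi * 289 * 23
Volume = (1/3) * pi * 6647
Volume = 6960.72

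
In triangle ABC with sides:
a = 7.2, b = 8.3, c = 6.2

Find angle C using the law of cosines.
cos(C) = (a² + b² - c²)/(2ab)
cos(C) = (7.2² + 8.3² - 6.2²)/(2·7.2·8.3) = 82.29/119.52 = 0.688504
C = arccos(0.688504) = 46.49°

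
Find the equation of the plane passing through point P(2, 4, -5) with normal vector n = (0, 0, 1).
d = n·P = (0)(2) + (0)(4) + (1)(-5) = -5
Plane: z = -5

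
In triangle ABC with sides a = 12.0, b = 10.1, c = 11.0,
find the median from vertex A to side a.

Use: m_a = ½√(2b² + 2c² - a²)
m_a = ½√(2·10.1² + 2·11.0² - 12.0²)
m_a = ½√(204.02 + 242 - 144) = ½√302.02 = 8.689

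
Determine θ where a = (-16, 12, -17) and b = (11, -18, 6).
a·b = -494, |a|² = 689, |b|² = 481
cos θ = -494/√331409 ≈ -0.8581
θ ≈ 149.1°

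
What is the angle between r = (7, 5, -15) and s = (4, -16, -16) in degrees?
r·s = 188, |r|² = 299, |s|² = 528
cos θ = 188/√157872 ≈ 0.4732
θ ≈ 61.76°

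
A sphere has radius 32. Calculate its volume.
Volume = (4/3) * pi * r³
Volume = (4/3) * pi * 32³
Volume = (4/3) * pi * 32768
Volume = 137258.28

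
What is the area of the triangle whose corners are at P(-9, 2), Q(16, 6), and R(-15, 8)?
Using the coordinate formula: Area = (1/2)|x₁(y₂-y₃) + x₂(y₃-y₁) + x₃(y₁-y₂)|
Area = (1/2)|(-9)(6-8) + 16(8-2) + (-15)(2-6)|
Area = (1/2)|(-9)*(-2) + 16*6 + (-15)*(-4)|
Area = (1/2)|18 + 96 + 60|
Area = (1/2)*174 = 87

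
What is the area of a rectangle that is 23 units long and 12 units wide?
Area = length * width
Area = 23 * 12
Area = 276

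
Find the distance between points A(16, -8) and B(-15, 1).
Using the distance formula: d = sqrt((x₂-x₁)² + (y₂-y₁)²)
dx = (-15) - 16 = -31
dy = 1 - (-8) = 9
d = sqrt((-31)² + 9²) = sqrt(961 + 81) = sqrt(1042) = 32.28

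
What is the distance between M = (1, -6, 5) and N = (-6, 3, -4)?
d = √[(-7)² + (9)² + (-9)²] = √211 = 14.53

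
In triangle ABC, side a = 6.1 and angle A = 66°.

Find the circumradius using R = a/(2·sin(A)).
R = a/(2·sin(A)) = 6.1/(2·sin(66°))
R = 6.1/(2·0.913545) = 6.1/1.827091 = 3.339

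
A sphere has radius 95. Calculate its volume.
Volume = (4/3) * pi * r³
Volume = (4/3) * pi * 95³
Volume = (4/3) * pi * 857375
Volume = 3591364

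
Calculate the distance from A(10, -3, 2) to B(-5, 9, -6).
d = √[(-15)² + (12)² + (-8)²] = √433 = 20.81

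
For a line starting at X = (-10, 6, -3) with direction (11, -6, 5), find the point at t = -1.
P(-1) = (-10 + 11(-1), 6 + (-6)(-1), -3 + 5(-1)) = (-21, 12, -8)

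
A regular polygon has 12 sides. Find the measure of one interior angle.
Interior angle of a regular n-gon = (n-2)*180/n
Interior angle = (12-2)*180/12
Interior angle = 10*180/12
Interior angle = 1800/12
Interior angle = 150 degrees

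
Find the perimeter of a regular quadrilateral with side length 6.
Perimeter = number of sides * side length
Perimeter = 4 * 6
Perimeter = 24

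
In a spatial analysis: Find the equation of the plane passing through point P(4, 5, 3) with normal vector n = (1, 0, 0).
d = n·P = (1)(4) + (0)(5) + (0)(3) = 4
Plane: x = 4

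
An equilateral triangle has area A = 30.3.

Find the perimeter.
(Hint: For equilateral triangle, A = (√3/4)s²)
A = (√3/4)s²  →  s² = 4A/√3 = 4·30.3/√3 = 69.9749
s = 8.3651
Perimeter = 3s = 25.1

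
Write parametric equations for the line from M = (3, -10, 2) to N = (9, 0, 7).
Direction vector d = N - M = (6, 10, 5)
x = 3 + 6t, y = -10 + 10t, z = 2 + 5t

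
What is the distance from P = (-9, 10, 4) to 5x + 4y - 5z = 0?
d = |5(-9) + 4(10) + (-5)(4) - (0)| / √(5² + 4² + (-5)²) = 25/√66 = 3.077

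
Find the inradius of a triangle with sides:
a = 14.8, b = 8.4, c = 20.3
s = (a+b+c)/2 = (14.8+8.4+20.3)/2 = 21.75
Area = √(s(s-a)(s-b)(s-c)) = √(21.75·6.95·13.35·1.45) = 54.0937
r = Area/s = 54.0937/21.75 = 2.487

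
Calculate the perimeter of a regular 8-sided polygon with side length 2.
Perimeter = number of sides * side length
Perimeter = 8 * 2
Perimeter = 16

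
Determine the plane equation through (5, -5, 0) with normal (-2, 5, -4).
d = n·P = (-2)(5) + (5)(-5) + (-4)(0) = -35
Plane: -2x + 5y - 4z = -35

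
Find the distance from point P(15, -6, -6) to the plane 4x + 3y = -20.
d = |4(15) + 3(-6) + 0(-6) - (-20)| / √(4² + 3² + 0²) = 62/√25 = 12.4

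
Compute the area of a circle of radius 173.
Area = pi * r²
Area = pi * 173²
Area = pi * 29929
Area = 94024.73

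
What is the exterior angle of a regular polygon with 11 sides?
Exterior angle of a regular n-gon = 360/n
Exterior angle = 360/11
Exterior angle = 32.73 degrees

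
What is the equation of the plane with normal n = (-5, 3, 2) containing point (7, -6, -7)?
d = n·P = (-5)(7) + (3)(-6) + (2)(-7) = -67
Plane: -5x + 3y + 2z = -67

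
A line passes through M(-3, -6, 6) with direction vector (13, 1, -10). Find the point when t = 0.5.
P(0.5) = (-3 + 13(0.5), -6 + 1(0.5), 6 + (-10)(0.5)) = (3.5, -5.5, 1)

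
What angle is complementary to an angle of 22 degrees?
Complementary angles sum to 90 degrees.
Other angle = 90 - 22
Other angle = 68 degrees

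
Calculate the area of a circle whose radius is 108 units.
Area = pi * r²
Area = pi * 108²
Area = pi * 11664
Area = 36643.54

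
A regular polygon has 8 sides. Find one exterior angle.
Exterior angle of a regular n-gon = 360/n
Exterior angle = 360/8
Exterior angle = 45 degrees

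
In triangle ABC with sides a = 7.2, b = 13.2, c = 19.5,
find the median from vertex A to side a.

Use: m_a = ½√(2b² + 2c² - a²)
m_a = ½√(2·13.2² + 2·19.5² - 7.2²)
m_a = ½√(348.48 + 760.5 - 51.84) = ½√1057.14 = 16.26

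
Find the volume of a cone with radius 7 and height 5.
Volume = (1/3) * pi * r² * h
Volume = (1/3) * pi * 7² * 5
Volume = (1/3) * pi * 49 * 5
Volume = (1/3) * pi * 245
Volume = 256.56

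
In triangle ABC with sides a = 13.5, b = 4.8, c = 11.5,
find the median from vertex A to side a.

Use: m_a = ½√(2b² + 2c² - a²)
m_a = ½√(2·4.8² + 2·11.5² - 13.5²)
m_a = ½√(46.08 + 264.5 - 182.25) = ½√128.33 = 5.664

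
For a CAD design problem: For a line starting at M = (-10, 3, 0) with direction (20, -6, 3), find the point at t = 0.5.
P(0.5) = (-10 + 20(0.5), 3 + (-6)(0.5), 0 + 3(0.5)) = (0, 0, 1.5)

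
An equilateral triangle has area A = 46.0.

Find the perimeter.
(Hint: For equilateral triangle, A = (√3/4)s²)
A = (√3/4)s²  →  s² = 4A/√3 = 4·46.0/√3 = 106.232
s = 10.3069
Perimeter = 3s = 30.92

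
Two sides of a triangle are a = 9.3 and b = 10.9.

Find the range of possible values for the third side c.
By the triangle inequality: |a - b| < c < a + b
|9.3 - 10.9| < c < 9.3 + 10.9
1.6 < c < 20.2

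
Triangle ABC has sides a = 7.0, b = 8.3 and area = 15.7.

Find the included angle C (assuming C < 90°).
Area = ½ab·sin(C)  →  sin(C) = 2·Area/(ab)
sin(C) = 2·15.7/(7.0·8.3) = 0.540448
C = arcsin(0.540448) = 32.71°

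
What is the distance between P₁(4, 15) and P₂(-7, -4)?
Using the distance formula: d = sqrt((x₂-x₁)² + (y₂-y₁)²)
dx = (-7) - 4 = -11
dy = (-4) - 15 = -19
d = sqrt((-11)² + (-19)²) = sqrt(121 + 361) = sqrt(482) = 21.95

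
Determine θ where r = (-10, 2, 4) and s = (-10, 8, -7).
r·s = 88, |r|² = 120, |s|² = 213
cos θ = 88/√25560 ≈ 0.5504
θ ≈ 56.6°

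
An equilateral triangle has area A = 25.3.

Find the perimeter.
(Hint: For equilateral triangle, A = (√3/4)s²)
A = (√3/4)s²  →  s² = 4A/√3 = 4·25.3/√3 = 58.4278
s = 7.64381
Perimeter = 3s = 22.93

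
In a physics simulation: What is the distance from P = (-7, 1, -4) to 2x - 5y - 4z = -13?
d = |2(-7) + (-5)(1) + (-4)(-4) - (-13)| / √(2² + (-5)² + (-4)²) = 10/√45 = 1.491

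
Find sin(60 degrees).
sin(60 degrees) = sqrt(3)/2
Decimal approximation: 0.866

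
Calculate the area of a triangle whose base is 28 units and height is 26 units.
Area = (1/2) * base * height
Area = (1/2) * 28 * 26
Area = 364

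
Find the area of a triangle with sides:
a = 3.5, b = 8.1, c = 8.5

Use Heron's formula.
s = (a+b+c)/2 = (3.5+8.1+8.5)/2 = 10.05
A = √(s(s-a)(s-b)(s-c)) = √(10.05·6.55·1.95·1.55)
A = √198.964 = 14.11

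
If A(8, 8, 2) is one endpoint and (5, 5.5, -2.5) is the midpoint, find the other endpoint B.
B = (2×5 - 8, 2×5.5 - 8, 2×(-2.5) - 2) = (2, 3, -7)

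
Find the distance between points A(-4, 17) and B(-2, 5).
Using the distance formula: d = sqrt((x₂-x₁)² + (y₂-y₁)²)
dx = (-2) - (-4) = 2
dy = 5 - 17 = -12
d = sqrt(2² + (-12)²) = sqrt(4 + 144) = sqrt(148) = 12.17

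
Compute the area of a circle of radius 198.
Area = pi * r²
Area = pi * 198²
Area = pi * 39204
Area = 123163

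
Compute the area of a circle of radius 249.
Area = pi * r²
Area = pi * 249²
Area = pi * 62001
Area = 194781.89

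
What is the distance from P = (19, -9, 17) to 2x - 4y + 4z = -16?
d = |2(19) + (-4)(-9) + 4(17) - (-16)| / √(2² + (-4)² + 4²) = 158/√36 = 26.33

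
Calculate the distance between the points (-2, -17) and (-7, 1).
Using the distance formula: d = sqrt((x₂-x₁)² + (y₂-y₁)²)
dx = (-7) - (-2) = -5
dy = 1 - (-17) = 18
d = sqrt((-5)² + 18²) = sqrt(25 + 324) = sqrt(349) = 18.68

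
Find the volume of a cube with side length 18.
Volume = s³
Volume = 18³
Volume = 5832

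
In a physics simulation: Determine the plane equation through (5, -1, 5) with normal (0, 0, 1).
d = n·P = (0)(5) + (0)(-1) + (1)(5) = 5
Plane: z = 5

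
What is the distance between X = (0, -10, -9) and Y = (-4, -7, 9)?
d = √[(-4)² + (3)² + (18)²] = √349 = 18.68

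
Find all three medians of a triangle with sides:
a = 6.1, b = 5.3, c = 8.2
Using m_x = ½√(2y² + 2z² - x²):
m_a = ½√(2·5.3² + 2·8.2² - 6.1²) = ½√153.45 = 6.194
m_b = ½√(2·6.1² + 2·8.2² - 5.3²) = ½√180.81 = 6.723
m_c = ½√(2·6.1² + 2·5.3² - 8.2²) = ½√63.36 = 3.98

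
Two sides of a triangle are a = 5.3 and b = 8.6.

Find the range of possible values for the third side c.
By the triangle inequality: |a - b| < c < a + b
|5.3 - 8.6| < c < 5.3 + 8.6
3.3 < c < 13.9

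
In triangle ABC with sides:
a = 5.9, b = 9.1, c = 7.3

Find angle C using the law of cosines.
cos(C) = (a² + b² - c²)/(2ab)
cos(C) = (5.9² + 9.1² - 7.3²)/(2·5.9·9.1) = 64.33/107.38 = 0.599087
C = arccos(0.599087) = 53.2°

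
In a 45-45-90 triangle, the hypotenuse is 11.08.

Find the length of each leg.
In a 45-45-90 triangle, hypotenuse = leg·√2  →  leg = hypotenuse/√2
leg = 11.08/√2 = 7.835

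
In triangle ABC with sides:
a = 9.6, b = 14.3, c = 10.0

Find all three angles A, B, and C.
By the law of cosines:
cos(A) = (b² + c² - a²)/(2bc) = 0.742413  →  A = 42.06°
cos(B) = (a² + c² - b²)/(2ac) = -0.064219  →  B = 93.68°
cos(C) = (a² + b² - c²)/(2ab) = 0.716237  →  C = 44.26°
Check: A + B + C = 180.0° ✓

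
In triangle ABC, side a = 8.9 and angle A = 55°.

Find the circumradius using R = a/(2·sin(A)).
R = a/(2·sin(A)) = 8.9/(2·sin(55°))
R = 8.9/(2·0.819152) = 8.9/1.638304 = 5.432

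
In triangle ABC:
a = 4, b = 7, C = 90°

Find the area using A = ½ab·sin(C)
A = ½·4·7·sin(90°) = ½·28·1.000000 = 14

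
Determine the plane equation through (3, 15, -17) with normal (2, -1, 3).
d = n·P = (2)(3) + (-1)(15) + (3)(-17) = -60
Plane: 2x - y + 3z = -60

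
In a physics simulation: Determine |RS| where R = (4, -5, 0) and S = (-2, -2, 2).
d = √[(-6)² + (3)² + (2)²] = √49 = 7.0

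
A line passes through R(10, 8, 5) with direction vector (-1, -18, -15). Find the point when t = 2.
P(2) = (10 + (-1)(2), 8 + (-18)(2), 5 + (-15)(2)) = (8, -28, -25)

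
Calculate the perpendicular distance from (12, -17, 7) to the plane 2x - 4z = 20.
d = |2(12) + 0(-17) + (-4)(7) - (20)| / √(2² + 0² + (-4)²) = 24/√20 = 5.367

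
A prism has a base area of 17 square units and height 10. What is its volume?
Volume = base area * height
Volume = 17 * 10
Volume = 170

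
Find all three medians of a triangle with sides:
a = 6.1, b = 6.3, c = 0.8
Using m_x = ½√(2y² + 2z² - x²):
m_a = ½√(2·6.3² + 2·0.8² - 6.1²) = ½√43.45 = 3.296
m_b = ½√(2·6.1² + 2·0.8² - 6.3²) = ½√36.01 = 3
m_c = ½√(2·6.1² + 2·6.3² - 0.8²) = ½√153.16 = 6.188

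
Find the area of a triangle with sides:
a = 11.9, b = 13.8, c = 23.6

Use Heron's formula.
s = (a+b+c)/2 = (11.9+13.8+23.6)/2 = 24.65
A = √(s(s-a)(s-b)(s-c)) = √(24.65·12.75·10.85·1.05)
A = √3580.52 = 59.84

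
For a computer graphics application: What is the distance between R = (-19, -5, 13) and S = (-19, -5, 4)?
d = √[(0)² + (0)² + (-9)²] = √81 = 9.0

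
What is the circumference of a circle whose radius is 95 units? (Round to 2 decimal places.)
Circumference = 2 * pi * r
Circumference = 2 * pi * 95
Circumference = 596.90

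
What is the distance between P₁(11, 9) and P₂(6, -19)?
Using the distance formula: d = sqrt((x₂-x₁)² + (y₂-y₁)²)
dx = 6 - 11 = -5
dy = (-19) - 9 = -28
d = sqrt((-5)² + (-28)²) = sqrt(25 + 784) = sqrt(809) = 28.44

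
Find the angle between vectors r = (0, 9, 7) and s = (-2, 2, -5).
r·s = -17, |r|² = 130, |s|² = 33
cos θ = -17/√4290 ≈ -0.2595
θ ≈ 105.0°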